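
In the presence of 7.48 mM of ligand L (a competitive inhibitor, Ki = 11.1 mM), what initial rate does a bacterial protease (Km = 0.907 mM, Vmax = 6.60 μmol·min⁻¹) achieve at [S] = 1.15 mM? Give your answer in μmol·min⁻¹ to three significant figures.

2.84 μmol·min⁻¹

α = 1 + [I]/Ki = 1 + 7.48/11.1 = 1.674.
For a competitive inhibitor, Vmax is unchanged and the apparent Km becomes α·Km: Km,app = 1.52 mM, Vmax,app = 6.60 μmol·min⁻¹.
v = Vmax,app·[S]/(Km,app + [S]) = 6.60 × 1.15/(1.52 + 1.15) = 2.84 μmol·min⁻¹.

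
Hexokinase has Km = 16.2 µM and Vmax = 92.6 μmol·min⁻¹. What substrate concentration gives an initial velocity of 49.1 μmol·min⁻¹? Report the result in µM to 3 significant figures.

18.3 µM

The required fractional saturation is v/Vmax = 49.1/92.6 = 0.5302.
Then [S]/(Km+[S]) = 0.5302 ⇒ [S] = 16.2 × 0.5302/(1 − 0.5302) = 18.3 µM.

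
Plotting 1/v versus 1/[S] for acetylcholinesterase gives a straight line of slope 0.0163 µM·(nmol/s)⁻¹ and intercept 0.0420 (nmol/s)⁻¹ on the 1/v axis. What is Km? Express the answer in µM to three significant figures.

0.388 µM

y-intercept = 1/Vmax ⇒ Vmax = 23.8 nmol/s; slope = Km/Vmax ⇒ Km = slope × Vmax.
Km = 0.0163 × 23.8 = 0.388 µM.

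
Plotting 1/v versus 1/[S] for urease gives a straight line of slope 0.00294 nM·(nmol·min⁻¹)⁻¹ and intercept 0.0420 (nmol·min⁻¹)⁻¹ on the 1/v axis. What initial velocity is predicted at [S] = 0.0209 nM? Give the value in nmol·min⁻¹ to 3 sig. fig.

The y-intercept is 1/Vmax, so Vmax = 1/0.0420 = 23.8 nmol·min⁻¹.
The slope is Km/Vmax, so Km = 0.00294 × 23.8 = 0.0700 nM.
Then v = 23.8 × 0.0209/(0.0700 + 0.0209) = 5.47 nmol·min⁻¹.

5.47 nmol·min⁻¹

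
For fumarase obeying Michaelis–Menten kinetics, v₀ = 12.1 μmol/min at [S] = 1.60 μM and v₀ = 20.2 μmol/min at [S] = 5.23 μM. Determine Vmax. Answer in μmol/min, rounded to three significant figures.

28.7 μmol/min

From v = Vmax[S]/(Km+[S]), each point gives Vmax = v(Km+[S])/[S].
Equating: 12.1(Km+1.60)/1.60 = 20.2(Km+5.23)/5.23.
7.562·Km + 12.1 = 3.862·Km + 20.2, so (7.562 − 3.862)·Km = 20.2 − 12.1.
Km = 8.100/3.700 = 2.19 μM; then Vmax = 12.1(2.19+1.60)/1.60 = 28.7 μmol/min.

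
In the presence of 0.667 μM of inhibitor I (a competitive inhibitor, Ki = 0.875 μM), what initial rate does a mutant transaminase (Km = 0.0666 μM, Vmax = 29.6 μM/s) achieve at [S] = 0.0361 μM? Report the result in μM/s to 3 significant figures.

With α = 1 + [I]/Ki = 1 + 0.667/0.875 = 1.762, the competitive rate law is v = Vmax[S] / (αKm + [S]).
v = 29.6×0.0361 / (1.762×0.0666 + 0.0361) = 1.069/0.1535 = 6.96 μM/s.

6.96 μM/s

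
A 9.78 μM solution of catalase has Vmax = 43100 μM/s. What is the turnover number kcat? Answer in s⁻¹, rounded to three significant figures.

4410 s⁻¹

kcat = Vmax/[E]total = 43100 μM/s / 9.78 μM = 4410 s⁻¹.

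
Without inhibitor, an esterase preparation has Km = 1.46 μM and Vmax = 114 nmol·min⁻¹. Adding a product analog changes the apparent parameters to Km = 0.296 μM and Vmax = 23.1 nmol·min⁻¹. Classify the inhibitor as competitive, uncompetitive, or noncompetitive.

uncompetitive

Both Km and Vmax decrease by the same factor (~4.93-fold) — characteristic of uncompetitive inhibition.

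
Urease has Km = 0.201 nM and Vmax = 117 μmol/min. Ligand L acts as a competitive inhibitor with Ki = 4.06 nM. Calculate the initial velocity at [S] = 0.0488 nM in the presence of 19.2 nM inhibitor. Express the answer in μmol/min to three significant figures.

With α = 1 + [I]/Ki = 1 + 19.2/4.06 = 5.729, the competitive rate law is v = Vmax[S] / (αKm + [S]).
v = 117×0.0488 / (5.729×0.201 + 0.0488) = 5.710/1.200 = 4.76 μmol/min.

4.76 μmol/min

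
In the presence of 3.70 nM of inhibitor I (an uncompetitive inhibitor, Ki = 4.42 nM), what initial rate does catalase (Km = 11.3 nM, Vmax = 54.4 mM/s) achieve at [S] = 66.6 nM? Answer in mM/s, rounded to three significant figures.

27.1 mM/s

α = 1 + [I]/Ki = 1 + 3.70/4.42 = 1.837.
For an uncompetitive inhibitor, both parameters are divided by α, giving Vmax/α and Km/α: Km,app = 6.15 nM, Vmax,app = 29.6 mM/s.
v = Vmax,app·[S]/(Km,app + [S]) = 29.6 × 66.6/(6.15 + 66.6) = 27.1 mM/s.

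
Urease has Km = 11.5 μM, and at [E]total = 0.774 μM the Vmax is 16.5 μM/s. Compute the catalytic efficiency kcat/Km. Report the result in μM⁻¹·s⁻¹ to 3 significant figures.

1.85 μM⁻¹·s⁻¹

kcat = Vmax/[E]total = 16.5/0.774 = 21.3 s⁻¹.
kcat/Km = 21.3/11.5 = 1.85 μM⁻¹·s⁻¹.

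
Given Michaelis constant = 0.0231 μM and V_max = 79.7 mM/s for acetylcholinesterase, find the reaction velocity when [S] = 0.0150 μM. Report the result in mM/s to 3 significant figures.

v = Vmax·[S]/(Km + [S]) = 79.7 × 0.0150 / (0.0231 + 0.0150)
  = 1.196 / 0.03810 = 31.4 mM/s.

31.4 mM/s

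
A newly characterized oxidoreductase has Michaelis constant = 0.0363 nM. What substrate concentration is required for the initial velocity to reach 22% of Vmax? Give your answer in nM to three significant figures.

v/Vmax = [S]/(Km+[S]) = 0.22, so [S] = Km·0.22/(1 − 0.22) = 0.0363 × 0.2821.
[S] = 0.0102 nM.

0.0102 nM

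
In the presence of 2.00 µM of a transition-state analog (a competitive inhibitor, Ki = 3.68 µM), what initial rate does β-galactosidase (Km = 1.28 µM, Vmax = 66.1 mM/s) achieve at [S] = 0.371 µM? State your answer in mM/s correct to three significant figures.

10.5 mM/s

With α = 1 + [I]/Ki = 1 + 2.00/3.68 = 1.543, the competitive rate law is v = Vmax[S] / (αKm + [S]).
v = 66.1×0.371 / (1.543×1.28 + 0.371) = 24.52/2.347 = 10.5 mM/s.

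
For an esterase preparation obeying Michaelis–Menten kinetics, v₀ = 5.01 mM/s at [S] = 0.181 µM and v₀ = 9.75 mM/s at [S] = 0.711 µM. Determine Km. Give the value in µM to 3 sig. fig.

0.339 µM

From v = Vmax[S]/(Km+[S]), each point gives Vmax = v(Km+[S])/[S].
Equating: 5.01(Km+0.181)/0.181 = 9.75(Km+0.711)/0.711.
27.68·Km + 5.01 = 13.71·Km + 9.75, so (27.68 − 13.71)·Km = 9.75 − 5.01.
Km = 4.740/13.97 = 0.339 µM; then Vmax = 5.01(0.339+0.181)/0.181 = 14.4 mM/s.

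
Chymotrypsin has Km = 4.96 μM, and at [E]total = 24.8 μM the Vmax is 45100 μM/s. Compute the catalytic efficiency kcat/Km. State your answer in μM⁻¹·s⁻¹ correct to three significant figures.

367 μM⁻¹·s⁻¹

kcat = Vmax/[E]total = 45100/24.8 = 1820 s⁻¹.
kcat/Km = 1820/4.96 = 367 μM⁻¹·s⁻¹.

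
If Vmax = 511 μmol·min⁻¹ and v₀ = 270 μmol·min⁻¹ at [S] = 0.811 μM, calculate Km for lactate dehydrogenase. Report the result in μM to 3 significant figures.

From v = Vmax[S]/(Km+[S]), Km = [S](Vmax − v)/v.
Km = 0.811 × (511 − 270) / 270 = 195.5/270 = 0.724 μM.

0.724 μM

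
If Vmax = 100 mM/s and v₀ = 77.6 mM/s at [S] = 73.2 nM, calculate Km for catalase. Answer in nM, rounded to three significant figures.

v/Vmax = 77.6/100 = 0.7760 = [S]/(Km+[S]).
So Km + [S] = [S]/0.7760 = 94.33 nM, giving Km = 94.33 − 73.2 = 21.1 nM.

21.1 nM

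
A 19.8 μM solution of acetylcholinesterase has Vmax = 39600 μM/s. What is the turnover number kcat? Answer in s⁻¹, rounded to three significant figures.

2000 s⁻¹

kcat = Vmax/[E]total = 39600 μM/s / 19.8 μM = 2000 s⁻¹.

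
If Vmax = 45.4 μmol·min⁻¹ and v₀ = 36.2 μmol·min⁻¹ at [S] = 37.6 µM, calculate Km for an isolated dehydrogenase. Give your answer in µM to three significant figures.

9.56 µM

v/Vmax = 36.2/45.4 = 0.7974 = [S]/(Km+[S]).
So Km + [S] = [S]/0.7974 = 47.16 µM, giving Km = 47.16 − 37.6 = 9.56 µM.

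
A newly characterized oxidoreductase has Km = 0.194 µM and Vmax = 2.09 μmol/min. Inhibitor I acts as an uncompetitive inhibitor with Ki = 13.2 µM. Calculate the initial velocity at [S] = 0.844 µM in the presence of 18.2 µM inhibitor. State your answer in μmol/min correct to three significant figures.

With α = 1 + [I]/Ki = 1 + 18.2/13.2 = 2.379, the uncompetitive rate law is v = (Vmax/α)·[S] / (Km/α + [S]).
v = (2.09/2.379)×0.844 / (0.194/2.379 + 0.844) = 0.7415/0.9256 = 0.801 μmol/min.

0.801 μmol/min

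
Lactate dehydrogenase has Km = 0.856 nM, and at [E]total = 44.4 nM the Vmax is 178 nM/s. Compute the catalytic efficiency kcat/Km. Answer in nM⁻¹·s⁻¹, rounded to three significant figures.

kcat = Vmax/[E]total = 178/44.4 = 4.01 s⁻¹.
kcat/Km = 4.01/0.856 = 4.68 nM⁻¹·s⁻¹.

4.68 nM⁻¹·s⁻¹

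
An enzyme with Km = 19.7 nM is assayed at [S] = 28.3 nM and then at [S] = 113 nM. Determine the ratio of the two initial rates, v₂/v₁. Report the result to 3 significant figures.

Since Vmax cancels, v₂/v₁ = [S]₂(Km+[S]₁) / [S]₁(Km+[S]₂).
= 113×(19.7+28.3) / (28.3×(19.7+113)) = 5424/3755 = 1.44.

1.44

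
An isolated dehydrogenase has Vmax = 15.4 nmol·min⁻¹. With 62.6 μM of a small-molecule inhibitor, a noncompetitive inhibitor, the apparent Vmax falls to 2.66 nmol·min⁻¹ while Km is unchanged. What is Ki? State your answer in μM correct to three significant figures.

Noncompetitive: Vmax,app = Vmax/α with α = 1 + [I]/Ki.
α = Vmax/Vmax,app = 15.4/2.66 = 5.789.
Ki = [I]/(α − 1) = 62.6/4.789 = 13.1 μM.

13.1 μM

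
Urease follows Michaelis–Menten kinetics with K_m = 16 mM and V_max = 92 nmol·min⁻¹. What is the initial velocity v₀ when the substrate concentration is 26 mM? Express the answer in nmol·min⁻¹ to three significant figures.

[S]/(Km+[S]) = 26/42.00 = 0.6190, the fractional saturation.
v = 0.6190 × Vmax = 0.6190 × 92 = 57.0 nmol·min⁻¹.

57.0 nmol·min⁻¹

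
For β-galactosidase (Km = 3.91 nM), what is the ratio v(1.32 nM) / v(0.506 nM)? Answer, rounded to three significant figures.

2.20

Since Vmax cancels, v₂/v₁ = [S]₂(Km+[S]₁) / [S]₁(Km+[S]₂).
= 1.32×(3.91+0.506) / (0.506×(3.91+1.32)) = 5.829/2.646 = 2.20.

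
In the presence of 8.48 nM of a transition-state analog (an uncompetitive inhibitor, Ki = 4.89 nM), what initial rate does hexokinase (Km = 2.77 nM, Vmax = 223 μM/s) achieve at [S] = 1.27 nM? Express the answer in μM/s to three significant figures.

With α = 1 + [I]/Ki = 1 + 8.48/4.89 = 2.734, the uncompetitive rate law is v = (Vmax/α)·[S] / (Km/α + [S]).
v = (223/2.734)×1.27 / (2.77/2.734 + 1.27) = 103.6/2.283 = 45.4 μM/s.

45.4 μM/s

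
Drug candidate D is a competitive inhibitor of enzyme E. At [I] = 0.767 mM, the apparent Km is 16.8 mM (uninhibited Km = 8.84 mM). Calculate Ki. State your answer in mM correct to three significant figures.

0.852 mM

Competitive: Km,app = α·Km with α = 1 + [I]/Ki.
α = Km,app/Km = 16.8/8.84 = 1.900.
Since α = 1 + [I]/Ki, [I]/Ki = 1.900 − 1 = 0.9005 and Ki = 0.767/0.9005 = 0.852 mM.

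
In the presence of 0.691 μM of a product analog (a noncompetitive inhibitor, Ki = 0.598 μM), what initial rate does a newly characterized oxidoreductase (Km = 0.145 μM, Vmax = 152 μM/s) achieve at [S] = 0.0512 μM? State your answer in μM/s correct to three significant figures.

α = 1 + [I]/Ki = 1 + 0.691/0.598 = 2.156.
For a noncompetitive inhibitor, Vmax is reduced to Vmax/α while Km is unchanged: Km,app = 0.145 μM, Vmax,app = 70.5 μM/s.
v = Vmax,app·[S]/(Km,app + [S]) = 70.5 × 0.0512/(0.145 + 0.0512) = 18.4 μM/s.

18.4 μM/s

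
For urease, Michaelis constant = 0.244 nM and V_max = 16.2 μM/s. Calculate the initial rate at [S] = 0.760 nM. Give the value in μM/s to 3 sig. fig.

12.3 μM/s

[S]/(Km+[S]) = 0.760/1.004 = 0.7570, the fractional saturation.
v = 0.7570 × Vmax = 0.7570 × 16.2 = 12.3 μM/s.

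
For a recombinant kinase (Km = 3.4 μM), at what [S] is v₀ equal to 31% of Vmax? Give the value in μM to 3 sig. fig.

v/Vmax = [S]/(Km+[S]) = 0.31, so [S] = Km·0.31/(1 − 0.31) = 3.4 × 0.4493.
[S] = 1.53 μM.

1.53 μM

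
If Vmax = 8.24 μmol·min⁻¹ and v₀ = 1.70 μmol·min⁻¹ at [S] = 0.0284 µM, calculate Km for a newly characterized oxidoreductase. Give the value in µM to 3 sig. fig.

v/Vmax = 1.70/8.24 = 0.2063 = [S]/(Km+[S]).
So Km + [S] = [S]/0.2063 = 0.1377 µM, giving Km = 0.1377 − 0.0284 = 0.109 µM.

0.109 µM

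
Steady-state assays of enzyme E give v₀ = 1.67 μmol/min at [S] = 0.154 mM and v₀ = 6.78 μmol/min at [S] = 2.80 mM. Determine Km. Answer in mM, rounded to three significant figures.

0.607 mM

In reciprocal form, 1/v = (Km/Vmax)·(1/[S]) + 1/Vmax. The two points give (1/[S], 1/v) = (6.494, 0.5988) and (0.3571, 0.1475).
Slope = (0.5988 − 0.1475)/(6.494 − 0.3571) = 0.07355; intercept = 0.5988 − 0.07355×6.494 = 0.1212.
Vmax = 1/intercept = 8.25 μmol/min; Km = slope × Vmax = 0.07355 × 8.25 = 0.607 mM.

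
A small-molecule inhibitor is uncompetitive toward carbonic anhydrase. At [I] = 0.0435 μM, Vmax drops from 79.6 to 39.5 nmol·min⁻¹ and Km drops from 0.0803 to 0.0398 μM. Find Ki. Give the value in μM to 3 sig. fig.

Uncompetitive: Vmax,app = Vmax/α (and Km,app = Km/α) with α = 1 + [I]/Ki.
α = Vmax/Vmax,app = 79.6/39.5 = 2.015.
Since α = 1 + [I]/Ki, [I]/Ki = 2.015 − 1 = 1.015 and Ki = 0.0435/1.015 = 0.0428 μM.

0.0428 μM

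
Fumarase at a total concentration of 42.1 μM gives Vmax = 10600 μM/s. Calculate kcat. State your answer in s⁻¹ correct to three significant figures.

252 s⁻¹

kcat = Vmax/[E]total = 10600 μM/s / 42.1 μM = 252 s⁻¹.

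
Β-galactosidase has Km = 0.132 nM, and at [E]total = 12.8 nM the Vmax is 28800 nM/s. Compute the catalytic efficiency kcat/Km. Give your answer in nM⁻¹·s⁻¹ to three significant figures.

17000 nM⁻¹·s⁻¹

kcat = Vmax/[E]total = 28800/12.8 = 2250 s⁻¹.
kcat/Km = 2250/0.132 = 17000 nM⁻¹·s⁻¹.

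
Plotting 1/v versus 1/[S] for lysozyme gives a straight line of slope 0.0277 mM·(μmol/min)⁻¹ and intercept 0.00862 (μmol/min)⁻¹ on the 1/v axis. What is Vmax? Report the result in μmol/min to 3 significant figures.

116 μmol/min

The y-intercept of a Lineweaver–Burk plot equals 1/Vmax, so Vmax = 1/0.00862 = 116 μmol/min.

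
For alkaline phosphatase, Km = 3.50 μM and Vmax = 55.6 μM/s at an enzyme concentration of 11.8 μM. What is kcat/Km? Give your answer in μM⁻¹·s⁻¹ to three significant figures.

kcat = Vmax/[E]total = 55.6/11.8 = 4.71 s⁻¹.
kcat/Km = 4.71/3.50 = 1.35 μM⁻¹·s⁻¹.

1.35 μM⁻¹·s⁻¹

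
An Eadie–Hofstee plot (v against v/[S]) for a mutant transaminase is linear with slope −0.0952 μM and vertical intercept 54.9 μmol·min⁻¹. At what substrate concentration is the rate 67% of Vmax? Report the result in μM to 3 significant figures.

The Eadie–Hofstee slope gives Km = 0.0952 μM (slope = −Km).
v/Vmax = [S]/(Km+[S]) = 0.67 ⇒ [S] = Km·0.67/(1−0.67) = 0.0952 × 2.030 = 0.193 μM.

0.193 μM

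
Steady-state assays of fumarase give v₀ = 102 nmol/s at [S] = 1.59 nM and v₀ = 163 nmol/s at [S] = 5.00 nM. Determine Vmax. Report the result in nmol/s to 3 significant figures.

From v = Vmax[S]/(Km+[S]), each point gives Vmax = v(Km+[S])/[S].
Equating: 102(Km+1.59)/1.59 = 163(Km+5.00)/5.00.
64.15·Km + 102 = 32.60·Km + 163, so (64.15 − 32.60)·Km = 163 − 102.
Km = 61.00/31.55 = 1.93 nM; then Vmax = 102(1.93+1.59)/1.59 = 226 nmol/s.

226 nmol/s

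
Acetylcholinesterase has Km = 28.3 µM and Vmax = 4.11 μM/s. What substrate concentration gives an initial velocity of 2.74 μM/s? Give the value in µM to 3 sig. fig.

56.6 µM

Rearranging v = Vmax[S]/(Km+[S]) gives [S] = Km·v/(Vmax − v).
[S] = 28.3 × 2.74 / (4.11 − 2.74) = 77.54/1.370 = 56.6 µM.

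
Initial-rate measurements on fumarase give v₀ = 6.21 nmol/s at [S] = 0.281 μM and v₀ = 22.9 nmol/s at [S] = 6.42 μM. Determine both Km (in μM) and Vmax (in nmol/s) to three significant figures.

From v = Vmax[S]/(Km+[S]), each point gives Vmax = v(Km+[S])/[S].
Equating: 6.21(Km+0.281)/0.281 = 22.9(Km+6.42)/6.42.
22.10·Km + 6.21 = 3.567·Km + 22.9, so (22.10 − 3.567)·Km = 22.9 − 6.21.
Km = 16.69/18.53 = 0.901 μM; then Vmax = 6.21(0.901+0.281)/0.281 = 26.1 nmol/s.

Km = 0.901 μM; Vmax = 26.1 nmol/s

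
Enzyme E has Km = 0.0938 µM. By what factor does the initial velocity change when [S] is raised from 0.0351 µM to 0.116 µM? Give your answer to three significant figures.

2.03

Since Vmax cancels, v₂/v₁ = [S]₂(Km+[S]₁) / [S]₁(Km+[S]₂).
= 0.116×(0.0938+0.0351) / (0.0351×(0.0938+0.116)) = 0.01495/0.007364 = 2.03.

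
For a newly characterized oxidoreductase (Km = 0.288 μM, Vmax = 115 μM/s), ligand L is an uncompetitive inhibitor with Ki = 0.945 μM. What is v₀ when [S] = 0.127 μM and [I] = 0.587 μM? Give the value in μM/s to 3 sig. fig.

With α = 1 + [I]/Ki = 1 + 0.587/0.945 = 1.621, the uncompetitive rate law is v = (Vmax/α)·[S] / (Km/α + [S]).
v = (115/1.621)×0.127 / (0.288/1.621 + 0.127) = 9.009/0.3047 = 29.6 μM/s.

29.6 μM/s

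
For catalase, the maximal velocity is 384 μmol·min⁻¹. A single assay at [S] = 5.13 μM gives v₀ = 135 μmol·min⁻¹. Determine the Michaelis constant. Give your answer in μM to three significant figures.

9.46 μM

From v = Vmax[S]/(Km+[S]), Km = [S](Vmax − v)/v.
Km = 5.13 × (384 − 135) / 135 = 1277/135 = 9.46 μM.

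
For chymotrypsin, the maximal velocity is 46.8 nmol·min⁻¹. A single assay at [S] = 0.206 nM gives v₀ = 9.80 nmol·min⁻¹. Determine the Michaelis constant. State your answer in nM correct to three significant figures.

v/Vmax = 9.80/46.8 = 0.2094 = [S]/(Km+[S]).
So Km + [S] = [S]/0.2094 = 0.9838 nM, giving Km = 0.9838 − 0.206 = 0.778 nM.

0.778 nM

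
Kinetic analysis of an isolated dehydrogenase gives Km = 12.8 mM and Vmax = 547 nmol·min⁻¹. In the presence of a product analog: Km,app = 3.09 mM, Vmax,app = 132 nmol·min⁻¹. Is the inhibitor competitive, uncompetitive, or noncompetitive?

uncompetitive

Both Km and Vmax decrease by the same factor (~4.14-fold) — characteristic of uncompetitive inhibition.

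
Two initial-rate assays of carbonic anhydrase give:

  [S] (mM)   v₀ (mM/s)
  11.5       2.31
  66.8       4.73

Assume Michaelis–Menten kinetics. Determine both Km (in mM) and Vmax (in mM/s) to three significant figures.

From v = Vmax[S]/(Km+[S]), each point gives Vmax = v(Km+[S])/[S].
Equating: 2.31(Km+11.5)/11.5 = 4.73(Km+66.8)/66.8.
0.2009·Km + 2.31 = 0.07081·Km + 4.73, so (0.2009 − 0.07081)·Km = 4.73 − 2.31.
Km = 2.420/0.1301 = 18.6 mM; then Vmax = 2.31(18.6+11.5)/11.5 = 6.05 mM/s.

Km = 18.6 mM; Vmax = 6.05 mM/s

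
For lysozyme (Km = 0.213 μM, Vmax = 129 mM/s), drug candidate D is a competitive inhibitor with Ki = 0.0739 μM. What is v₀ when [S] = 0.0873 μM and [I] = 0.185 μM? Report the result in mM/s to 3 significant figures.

α = 1 + [I]/Ki = 1 + 0.185/0.0739 = 3.503.
For a competitive inhibitor, Vmax is unchanged and the apparent Km becomes α·Km: Km,app = 0.746 μM, Vmax,app = 129 mM/s.
v = Vmax,app·[S]/(Km,app + [S]) = 129 × 0.0873/(0.746 + 0.0873) = 13.5 mM/s.

13.5 mM/s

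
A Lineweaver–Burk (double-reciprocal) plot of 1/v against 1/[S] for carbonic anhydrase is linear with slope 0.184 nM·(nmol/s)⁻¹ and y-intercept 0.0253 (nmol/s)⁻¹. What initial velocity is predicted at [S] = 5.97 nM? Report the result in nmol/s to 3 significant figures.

The y-intercept is 1/Vmax, so Vmax = 1/0.0253 = 39.5 nmol/s.
The slope is Km/Vmax, so Km = 0.184 × 39.5 = 7.27 nM.
Then v = 39.5 × 5.97/(7.27 + 5.97) = 17.8 nmol/s.

17.8 nmol/s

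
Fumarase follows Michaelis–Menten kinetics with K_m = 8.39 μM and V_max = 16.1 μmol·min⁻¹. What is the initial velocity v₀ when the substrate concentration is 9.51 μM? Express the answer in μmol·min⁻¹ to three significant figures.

8.55 μmol·min⁻¹

v = Vmax·[S]/(Km + [S]) = 16.1 × 9.51 / (8.39 + 9.51)
  = 153.1 / 17.90 = 8.55 μmol·min⁻¹.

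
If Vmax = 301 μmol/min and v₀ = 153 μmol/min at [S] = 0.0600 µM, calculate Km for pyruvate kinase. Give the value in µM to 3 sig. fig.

0.0580 µM

From v = Vmax[S]/(Km+[S]), Km = [S](Vmax − v)/v.
Km = 0.0600 × (301 − 153) / 153 = 8.880/153 = 0.0580 µM.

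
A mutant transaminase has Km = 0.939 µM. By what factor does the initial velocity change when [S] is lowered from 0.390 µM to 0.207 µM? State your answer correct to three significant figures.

Since Vmax cancels, v₂/v₁ = [S]₂(Km+[S]₁) / [S]₁(Km+[S]₂).
= 0.207×(0.939+0.390) / (0.390×(0.939+0.207)) = 0.2751/0.4469 = 0.616.

0.616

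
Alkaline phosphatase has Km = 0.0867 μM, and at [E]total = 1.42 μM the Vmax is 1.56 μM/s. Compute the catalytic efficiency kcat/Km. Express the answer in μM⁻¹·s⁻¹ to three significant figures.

12.7 μM⁻¹·s⁻¹

kcat = Vmax/[E]total = 1.56/1.42 = 1.10 s⁻¹.
kcat/Km = 1.10/0.0867 = 12.7 μM⁻¹·s⁻¹.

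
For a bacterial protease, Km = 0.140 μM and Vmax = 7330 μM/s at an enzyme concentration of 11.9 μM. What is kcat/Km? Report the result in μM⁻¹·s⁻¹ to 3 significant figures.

4400 μM⁻¹·s⁻¹

kcat = Vmax/[E]total = 7330/11.9 = 616 s⁻¹.
kcat/Km = 616/0.140 = 4400 μM⁻¹·s⁻¹.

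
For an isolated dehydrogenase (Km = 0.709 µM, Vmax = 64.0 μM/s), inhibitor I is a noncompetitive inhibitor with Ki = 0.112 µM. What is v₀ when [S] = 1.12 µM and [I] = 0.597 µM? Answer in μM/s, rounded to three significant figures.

With α = 1 + [I]/Ki = 1 + 0.597/0.112 = 6.330, the noncompetitive rate law is v = (Vmax/α)·[S] / (Km + [S]).
v = (64.0/6.330)×1.12 / (0.709 + 1.12) = 11.32/1.829 = 6.19 μM/s.

6.19 μM/s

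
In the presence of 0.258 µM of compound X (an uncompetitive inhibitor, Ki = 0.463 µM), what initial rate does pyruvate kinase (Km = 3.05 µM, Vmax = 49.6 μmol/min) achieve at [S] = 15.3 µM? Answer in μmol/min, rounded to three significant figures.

With α = 1 + [I]/Ki = 1 + 0.258/0.463 = 1.557, the uncompetitive rate law is v = (Vmax/α)·[S] / (Km/α + [S]).
v = (49.6/1.557)×15.3 / (3.05/1.557 + 15.3) = 487.3/17.26 = 28.2 μmol/min.

28.2 μmol/min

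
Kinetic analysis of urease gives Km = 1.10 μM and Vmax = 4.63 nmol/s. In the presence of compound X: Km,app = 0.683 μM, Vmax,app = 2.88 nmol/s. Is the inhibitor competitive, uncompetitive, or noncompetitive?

Both Km and Vmax decrease by the same factor (~1.61-fold) — characteristic of uncompetitive inhibition.

uncompetitive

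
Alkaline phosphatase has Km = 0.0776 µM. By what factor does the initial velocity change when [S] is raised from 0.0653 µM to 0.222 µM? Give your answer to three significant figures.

1.62

The fractional saturations are [S]/(Km+[S]) = 0.0653/0.1429 = 0.4570 and 0.222/0.2996 = 0.7410.
v₂/v₁ is just their ratio: 0.7410/0.4570 = 1.62.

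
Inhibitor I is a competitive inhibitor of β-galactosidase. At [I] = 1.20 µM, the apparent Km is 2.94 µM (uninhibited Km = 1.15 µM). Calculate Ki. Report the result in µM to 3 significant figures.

Competitive: Km,app = α·Km with α = 1 + [I]/Ki.
α = Km,app/Km = 2.94/1.15 = 2.557.
Ki = [I]/(α − 1) = 1.20/1.557 = 0.771 µM.

0.771 µM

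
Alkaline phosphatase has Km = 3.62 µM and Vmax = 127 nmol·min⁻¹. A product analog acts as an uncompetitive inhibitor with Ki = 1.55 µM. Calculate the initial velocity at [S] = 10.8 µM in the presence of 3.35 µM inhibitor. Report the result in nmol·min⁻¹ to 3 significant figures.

α = 1 + [I]/Ki = 1 + 3.35/1.55 = 3.161.
For an uncompetitive inhibitor, both parameters are divided by α, giving Vmax/α and Km/α: Km,app = 1.15 µM, Vmax,app = 40.2 nmol·min⁻¹.
v = Vmax,app·[S]/(Km,app + [S]) = 40.2 × 10.8/(1.15 + 10.8) = 36.3 nmol·min⁻¹.

36.3 nmol·min⁻¹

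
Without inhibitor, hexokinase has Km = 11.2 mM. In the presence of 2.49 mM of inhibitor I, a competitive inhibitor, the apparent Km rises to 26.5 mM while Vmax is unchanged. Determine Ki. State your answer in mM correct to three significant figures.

1.82 mM

Competitive: Km,app = α·Km with α = 1 + [I]/Ki.
α = Km,app/Km = 26.5/11.2 = 2.366.
Since α = 1 + [I]/Ki, [I]/Ki = 2.366 − 1 = 1.366 and Ki = 2.49/1.366 = 1.82 mM.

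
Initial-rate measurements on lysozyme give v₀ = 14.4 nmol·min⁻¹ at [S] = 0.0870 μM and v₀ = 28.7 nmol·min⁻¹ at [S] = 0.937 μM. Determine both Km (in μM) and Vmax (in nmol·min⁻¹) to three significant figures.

Km = 0.106 μM; Vmax = 31.9 nmol·min⁻¹

In reciprocal form, 1/v = (Km/Vmax)·(1/[S]) + 1/Vmax. The two points give (1/[S], 1/v) = (11.49, 0.06944) and (1.067, 0.03484).
Slope = (0.06944 − 0.03484)/(11.49 − 1.067) = 0.003318; intercept = 0.06944 − 0.003318×11.49 = 0.03130.
Vmax = 1/intercept = 31.9 nmol·min⁻¹; Km = slope × Vmax = 0.003318 × 31.9 = 0.106 μM.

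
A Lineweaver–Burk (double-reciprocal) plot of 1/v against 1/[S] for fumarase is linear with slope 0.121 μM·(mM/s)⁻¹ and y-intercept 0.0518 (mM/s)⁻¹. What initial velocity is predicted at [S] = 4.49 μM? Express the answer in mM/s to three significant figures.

12.7 mM/s

The y-intercept is 1/Vmax, so Vmax = 1/0.0518 = 19.3 mM/s.
The slope is Km/Vmax, so Km = 0.121 × 19.3 = 2.34 μM.
Then v = 19.3 × 4.49/(2.34 + 4.49) = 12.7 mM/s.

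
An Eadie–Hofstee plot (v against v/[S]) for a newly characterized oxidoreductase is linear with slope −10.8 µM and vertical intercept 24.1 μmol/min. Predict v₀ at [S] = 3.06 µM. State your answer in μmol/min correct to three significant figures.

5.32 μmol/min

In the Eadie–Hofstee form v = Vmax − Km·(v/[S]), the slope is −Km and the intercept is Vmax, so Km = 10.8 µM and Vmax = 24.1 μmol/min.
v = 24.1 × 3.06/(10.8 + 3.06) = 5.32 μmol/min.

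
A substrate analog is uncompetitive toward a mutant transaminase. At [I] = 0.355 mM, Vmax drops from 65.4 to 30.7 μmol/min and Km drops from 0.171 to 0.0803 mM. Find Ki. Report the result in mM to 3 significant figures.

Uncompetitive: Vmax,app = Vmax/α (and Km,app = Km/α) with α = 1 + [I]/Ki.
α = Vmax/Vmax,app = 65.4/30.7 = 2.130.
Ki = [I]/(α − 1) = 0.355/1.130 = 0.314 mM.

0.314 mM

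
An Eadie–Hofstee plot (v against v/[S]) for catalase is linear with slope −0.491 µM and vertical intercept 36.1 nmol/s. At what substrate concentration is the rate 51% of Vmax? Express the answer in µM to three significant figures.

The Eadie–Hofstee slope gives Km = 0.491 µM (slope = −Km).
v/Vmax = [S]/(Km+[S]) = 0.51 ⇒ [S] = Km·0.51/(1−0.51) = 0.491 × 1.041 = 0.511 µM.

0.511 µM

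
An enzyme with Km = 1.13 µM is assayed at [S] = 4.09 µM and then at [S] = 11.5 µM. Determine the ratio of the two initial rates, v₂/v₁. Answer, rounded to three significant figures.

1.16

Since Vmax cancels, v₂/v₁ = [S]₂(Km+[S]₁) / [S]₁(Km+[S]₂).
= 11.5×(1.13+4.09) / (4.09×(1.13+11.5)) = 60.03/51.66 = 1.16.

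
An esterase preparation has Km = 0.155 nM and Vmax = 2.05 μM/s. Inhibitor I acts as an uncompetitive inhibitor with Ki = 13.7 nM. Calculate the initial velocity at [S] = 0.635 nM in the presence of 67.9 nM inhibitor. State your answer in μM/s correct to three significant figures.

With α = 1 + [I]/Ki = 1 + 67.9/13.7 = 5.956, the uncompetitive rate law is v = (Vmax/α)·[S] / (Km/α + [S]).
v = (2.05/5.956)×0.635 / (0.155/5.956 + 0.635) = 0.2186/0.6610 = 0.331 μM/s.

0.331 μM/s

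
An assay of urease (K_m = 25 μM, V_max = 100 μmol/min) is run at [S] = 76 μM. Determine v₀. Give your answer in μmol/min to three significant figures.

75.2 μmol/min

[S]/(Km+[S]) = 76/101.0 = 0.7525, the fractional saturation.
v = 0.7525 × Vmax = 0.7525 × 100 = 75.2 μmol/min.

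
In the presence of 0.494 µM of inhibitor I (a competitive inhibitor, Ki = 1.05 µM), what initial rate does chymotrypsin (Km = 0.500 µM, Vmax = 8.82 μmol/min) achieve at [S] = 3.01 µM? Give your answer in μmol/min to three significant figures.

α = 1 + [I]/Ki = 1 + 0.494/1.05 = 1.470.
For a competitive inhibitor, Vmax is unchanged and the apparent Km becomes α·Km: Km,app = 0.735 µM, Vmax,app = 8.82 μmol/min.
v = Vmax,app·[S]/(Km,app + [S]) = 8.82 × 3.01/(0.735 + 3.01) = 7.09 μmol/min.

7.09 μmol/min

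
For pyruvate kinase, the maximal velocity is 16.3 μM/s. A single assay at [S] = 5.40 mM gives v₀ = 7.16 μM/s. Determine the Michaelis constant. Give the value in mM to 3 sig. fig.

6.89 mM

v/Vmax = 7.16/16.3 = 0.4393 = [S]/(Km+[S]).
So Km + [S] = [S]/0.4393 = 12.29 mM, giving Km = 12.29 − 5.40 = 6.89 mM.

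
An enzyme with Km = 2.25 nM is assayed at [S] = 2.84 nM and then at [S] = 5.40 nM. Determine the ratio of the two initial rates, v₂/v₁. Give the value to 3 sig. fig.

1.27

Since Vmax cancels, v₂/v₁ = [S]₂(Km+[S]₁) / [S]₁(Km+[S]₂).
= 5.40×(2.25+2.84) / (2.84×(2.25+5.40)) = 27.49/21.73 = 1.27.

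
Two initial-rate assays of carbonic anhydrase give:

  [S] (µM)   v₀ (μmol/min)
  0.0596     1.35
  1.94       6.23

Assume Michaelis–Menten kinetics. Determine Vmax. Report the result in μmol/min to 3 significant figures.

7.04 μmol/min

From v = Vmax[S]/(Km+[S]), each point gives Vmax = v(Km+[S])/[S].
Equating: 1.35(Km+0.0596)/0.0596 = 6.23(Km+1.94)/1.94.
22.65·Km + 1.35 = 3.211·Km + 6.23, so (22.65 − 3.211)·Km = 6.23 − 1.35.
Km = 4.880/19.44 = 0.251 µM; then Vmax = 1.35(0.251+0.0596)/0.0596 = 7.04 μmol/min.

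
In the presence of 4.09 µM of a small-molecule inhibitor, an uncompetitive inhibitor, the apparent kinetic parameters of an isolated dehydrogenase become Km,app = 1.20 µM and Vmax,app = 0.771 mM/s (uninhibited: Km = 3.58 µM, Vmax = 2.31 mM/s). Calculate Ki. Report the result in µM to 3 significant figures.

Uncompetitive: Vmax,app = Vmax/α (and Km,app = Km/α) with α = 1 + [I]/Ki.
α = Vmax/Vmax,app = 2.31/0.771 = 2.996.
Since α = 1 + [I]/Ki, [I]/Ki = 2.996 − 1 = 1.996 and Ki = 4.09/1.996 = 2.05 µM.

2.05 µM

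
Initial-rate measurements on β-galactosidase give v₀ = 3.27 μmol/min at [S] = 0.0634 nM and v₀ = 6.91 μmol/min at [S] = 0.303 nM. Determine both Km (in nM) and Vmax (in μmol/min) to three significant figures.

In reciprocal form, 1/v = (Km/Vmax)·(1/[S]) + 1/Vmax. The two points give (1/[S], 1/v) = (15.77, 0.3058) and (3.300, 0.1447).
Slope = (0.3058 − 0.1447)/(15.77 − 3.300) = 0.01292; intercept = 0.3058 − 0.01292×15.77 = 0.1021.
Vmax = 1/intercept = 9.80 μmol/min; Km = slope × Vmax = 0.01292 × 9.80 = 0.127 nM.

Km = 0.127 nM; Vmax = 9.80 μmol/min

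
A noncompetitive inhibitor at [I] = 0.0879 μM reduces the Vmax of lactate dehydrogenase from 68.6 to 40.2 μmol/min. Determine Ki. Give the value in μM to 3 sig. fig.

0.124 μM

Noncompetitive: Vmax,app = Vmax/α with α = 1 + [I]/Ki.
α = Vmax/Vmax,app = 68.6/40.2 = 1.706.
Since α = 1 + [I]/Ki, [I]/Ki = 1.706 − 1 = 0.7065 and Ki = 0.0879/0.7065 = 0.124 μM.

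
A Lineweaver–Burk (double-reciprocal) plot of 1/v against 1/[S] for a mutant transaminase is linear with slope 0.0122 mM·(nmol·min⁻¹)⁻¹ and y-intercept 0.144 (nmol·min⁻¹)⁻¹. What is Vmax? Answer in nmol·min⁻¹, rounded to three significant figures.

The y-intercept of a Lineweaver–Burk plot equals 1/Vmax, so Vmax = 1/0.144 = 6.94 nmol·min⁻¹.

6.94 nmol·min⁻¹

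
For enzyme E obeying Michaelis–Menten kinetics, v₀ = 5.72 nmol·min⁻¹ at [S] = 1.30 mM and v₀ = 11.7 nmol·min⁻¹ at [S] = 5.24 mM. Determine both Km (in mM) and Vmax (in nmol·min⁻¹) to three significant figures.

Km = 2.76 mM; Vmax = 17.9 nmol·min⁻¹

From v = Vmax[S]/(Km+[S]), each point gives Vmax = v(Km+[S])/[S].
Equating: 5.72(Km+1.30)/1.30 = 11.7(Km+5.24)/5.24.
4.400·Km + 5.72 = 2.233·Km + 11.7, so (4.400 − 2.233)·Km = 11.7 − 5.72.
Km = 5.980/2.167 = 2.76 mM; then Vmax = 5.72(2.76+1.30)/1.30 = 17.9 nmol·min⁻¹.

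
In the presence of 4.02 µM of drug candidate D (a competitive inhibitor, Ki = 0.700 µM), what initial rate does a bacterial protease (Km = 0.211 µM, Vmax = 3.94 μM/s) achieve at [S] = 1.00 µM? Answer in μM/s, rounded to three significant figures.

α = 1 + [I]/Ki = 1 + 4.02/0.700 = 6.743.
For a competitive inhibitor, Vmax is unchanged and the apparent Km becomes α·Km: Km,app = 1.42 µM, Vmax,app = 3.94 μM/s.
v = Vmax,app·[S]/(Km,app + [S]) = 3.94 × 1.00/(1.42 + 1.00) = 1.63 μM/s.

1.63 μM/s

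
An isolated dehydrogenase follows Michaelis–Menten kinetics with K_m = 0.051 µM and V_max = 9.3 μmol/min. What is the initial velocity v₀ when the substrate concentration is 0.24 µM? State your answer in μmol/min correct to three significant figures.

v = Vmax·[S]/(Km + [S]) = 9.3 × 0.24 / (0.051 + 0.24)
  = 2.232 / 0.2910 = 7.67 μmol/min.

7.67 μmol/min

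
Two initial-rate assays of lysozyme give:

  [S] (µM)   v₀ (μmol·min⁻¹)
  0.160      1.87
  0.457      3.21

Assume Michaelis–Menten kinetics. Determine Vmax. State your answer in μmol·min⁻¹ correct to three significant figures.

5.23 μmol·min⁻¹

In reciprocal form, 1/v = (Km/Vmax)·(1/[S]) + 1/Vmax. The two points give (1/[S], 1/v) = (6.250, 0.5348) and (2.188, 0.3115).
Slope = (0.5348 − 0.3115)/(6.250 − 2.188) = 0.05496; intercept = 0.5348 − 0.05496×6.250 = 0.1913.
Vmax = 1/intercept = 5.23 μmol·min⁻¹; Km = slope × Vmax = 0.05496 × 5.23 = 0.287 µM.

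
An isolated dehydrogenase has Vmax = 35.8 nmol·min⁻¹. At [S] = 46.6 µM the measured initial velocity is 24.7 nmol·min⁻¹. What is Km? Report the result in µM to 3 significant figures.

20.9 µM

v/Vmax = 24.7/35.8 = 0.6899 = [S]/(Km+[S]).
So Km + [S] = [S]/0.6899 = 67.54 µM, giving Km = 67.54 − 46.6 = 20.9 µM.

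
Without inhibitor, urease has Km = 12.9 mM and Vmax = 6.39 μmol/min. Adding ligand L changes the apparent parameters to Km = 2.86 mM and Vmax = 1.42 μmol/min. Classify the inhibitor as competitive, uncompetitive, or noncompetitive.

Both Km and Vmax decrease by the same factor (~4.51-fold) — characteristic of uncompetitive inhibition.

uncompetitive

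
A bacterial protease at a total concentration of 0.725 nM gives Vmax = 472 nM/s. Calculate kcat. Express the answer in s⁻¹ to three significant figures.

651 s⁻¹

kcat = Vmax/[E]total = 472 nM/s / 0.725 nM = 651 s⁻¹.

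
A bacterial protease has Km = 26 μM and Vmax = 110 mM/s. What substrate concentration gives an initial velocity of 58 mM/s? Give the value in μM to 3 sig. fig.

Rearranging v = Vmax[S]/(Km+[S]) gives [S] = Km·v/(Vmax − v).
[S] = 26 × 58 / (110 − 58) = 1508/52.00 = 29.0 μM.

29.0 μM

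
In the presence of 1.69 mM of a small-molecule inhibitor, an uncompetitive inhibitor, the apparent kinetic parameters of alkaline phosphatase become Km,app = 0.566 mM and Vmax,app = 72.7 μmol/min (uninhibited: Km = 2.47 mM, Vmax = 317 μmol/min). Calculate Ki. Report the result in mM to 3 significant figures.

0.503 mM

Uncompetitive: Vmax,app = Vmax/α (and Km,app = Km/α) with α = 1 + [I]/Ki.
α = Vmax/Vmax,app = 317/72.7 = 4.360.
Since α = 1 + [I]/Ki, [I]/Ki = 4.360 − 1 = 3.360 and Ki = 1.69/3.360 = 0.503 mM.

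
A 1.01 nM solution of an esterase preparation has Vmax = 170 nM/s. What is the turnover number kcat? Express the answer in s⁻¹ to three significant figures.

kcat = Vmax/[E]total = 170 nM/s / 1.01 nM = 168 s⁻¹.

168 s⁻¹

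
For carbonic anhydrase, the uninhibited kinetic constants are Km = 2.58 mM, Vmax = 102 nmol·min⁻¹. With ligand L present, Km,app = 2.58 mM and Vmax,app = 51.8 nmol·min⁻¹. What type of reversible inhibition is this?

noncompetitive

Vmax decreases (102 → 51.8 nmol·min⁻¹) while Km is unchanged — pure noncompetitive inhibition.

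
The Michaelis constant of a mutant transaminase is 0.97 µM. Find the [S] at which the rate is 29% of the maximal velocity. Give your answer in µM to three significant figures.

v/Vmax = [S]/(Km+[S]) = 0.29, so [S] = Km·0.29/(1 − 0.29) = 0.97 × 0.4085.
[S] = 0.396 µM.

0.396 µM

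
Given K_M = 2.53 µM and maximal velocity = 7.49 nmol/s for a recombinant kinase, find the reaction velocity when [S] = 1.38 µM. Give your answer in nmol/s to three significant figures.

[S]/(Km+[S]) = 1.38/3.910 = 0.3529, the fractional saturation.
v = 0.3529 × Vmax = 0.3529 × 7.49 = 2.64 nmol/s.

2.64 nmol/s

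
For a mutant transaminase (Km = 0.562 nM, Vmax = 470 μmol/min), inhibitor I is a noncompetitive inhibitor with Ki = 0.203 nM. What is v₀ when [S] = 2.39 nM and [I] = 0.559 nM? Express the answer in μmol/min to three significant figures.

101 μmol/min

With α = 1 + [I]/Ki = 1 + 0.559/0.203 = 3.754, the noncompetitive rate law is v = (Vmax/α)·[S] / (Km + [S]).
v = (470/3.754)×2.39 / (0.562 + 2.39) = 299.3/2.952 = 101 μmol/min.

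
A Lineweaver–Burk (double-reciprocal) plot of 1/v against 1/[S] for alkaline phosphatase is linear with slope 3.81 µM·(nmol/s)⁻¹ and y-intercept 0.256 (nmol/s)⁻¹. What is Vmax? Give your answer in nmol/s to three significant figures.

3.91 nmol/s

The y-intercept of a Lineweaver–Burk plot equals 1/Vmax, so Vmax = 1/0.256 = 3.91 nmol/s.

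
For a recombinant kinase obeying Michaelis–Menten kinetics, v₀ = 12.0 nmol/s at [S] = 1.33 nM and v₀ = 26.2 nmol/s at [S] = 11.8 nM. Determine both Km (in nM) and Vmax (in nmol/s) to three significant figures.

From v = Vmax[S]/(Km+[S]), each point gives Vmax = v(Km+[S])/[S].
Equating: 12.0(Km+1.33)/1.33 = 26.2(Km+11.8)/11.8.
9.023·Km + 12.0 = 2.220·Km + 26.2, so (9.023 − 2.220)·Km = 26.2 − 12.0.
Km = 14.20/6.802 = 2.09 nM; then Vmax = 12.0(2.09+1.33)/1.33 = 30.8 nmol/s.

Km = 2.09 nM; Vmax = 30.8 nmol/s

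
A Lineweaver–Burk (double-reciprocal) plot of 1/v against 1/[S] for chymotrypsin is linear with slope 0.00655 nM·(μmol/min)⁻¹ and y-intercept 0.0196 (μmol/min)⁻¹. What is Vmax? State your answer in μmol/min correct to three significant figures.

51.0 μmol/min

The y-intercept of a Lineweaver–Burk plot equals 1/Vmax, so Vmax = 1/0.0196 = 51.0 μmol/min.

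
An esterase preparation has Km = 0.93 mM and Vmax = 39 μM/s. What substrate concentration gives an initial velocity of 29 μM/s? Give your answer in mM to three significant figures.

Rearranging v = Vmax[S]/(Km+[S]) gives [S] = Km·v/(Vmax − v).
[S] = 0.93 × 29 / (39 − 29) = 26.97/10.00 = 2.70 mM.

2.70 mM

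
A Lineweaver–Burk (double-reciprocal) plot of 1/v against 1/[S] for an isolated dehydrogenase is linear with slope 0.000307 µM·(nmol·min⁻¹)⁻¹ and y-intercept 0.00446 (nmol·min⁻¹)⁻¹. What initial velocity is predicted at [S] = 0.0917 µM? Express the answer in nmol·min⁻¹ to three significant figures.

128 nmol·min⁻¹

The y-intercept is 1/Vmax, so Vmax = 1/0.00446 = 224 nmol·min⁻¹.
The slope is Km/Vmax, so Km = 0.000307 × 224 = 0.0688 µM.
Then v = 224 × 0.0917/(0.0688 + 0.0917) = 128 nmol·min⁻¹.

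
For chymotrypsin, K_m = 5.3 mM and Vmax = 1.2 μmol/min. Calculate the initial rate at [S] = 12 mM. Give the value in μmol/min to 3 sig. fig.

0.832 μmol/min

[S]/(Km+[S]) = 12/17.30 = 0.6936, the fractional saturation.
v = 0.6936 × Vmax = 0.6936 × 1.2 = 0.832 μmol/min.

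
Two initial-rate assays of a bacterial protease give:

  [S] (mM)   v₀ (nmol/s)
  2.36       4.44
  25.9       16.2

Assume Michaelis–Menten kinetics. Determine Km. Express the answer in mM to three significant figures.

In reciprocal form, 1/v = (Km/Vmax)·(1/[S]) + 1/Vmax. The two points give (1/[S], 1/v) = (0.4237, 0.2252) and (0.03861, 0.06173).
Slope = (0.2252 − 0.06173)/(0.4237 − 0.03861) = 0.4245; intercept = 0.2252 − 0.4245×0.4237 = 0.04534.
Vmax = 1/intercept = 22.1 nmol/s; Km = slope × Vmax = 0.4245 × 22.1 = 9.36 mM.

9.36 mM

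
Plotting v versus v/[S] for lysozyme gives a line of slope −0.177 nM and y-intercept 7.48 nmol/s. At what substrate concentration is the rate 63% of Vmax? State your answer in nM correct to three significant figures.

0.301 nM

The Eadie–Hofstee slope gives Km = 0.177 nM (slope = −Km).
v/Vmax = [S]/(Km+[S]) = 0.63 ⇒ [S] = Km·0.63/(1−0.63) = 0.177 × 1.703 = 0.301 nM.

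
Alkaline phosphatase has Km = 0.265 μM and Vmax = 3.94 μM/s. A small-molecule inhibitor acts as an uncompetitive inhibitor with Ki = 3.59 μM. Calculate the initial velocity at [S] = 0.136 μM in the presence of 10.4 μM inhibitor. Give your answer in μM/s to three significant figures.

0.674 μM/s

With α = 1 + [I]/Ki = 1 + 10.4/3.59 = 3.897, the uncompetitive rate law is v = (Vmax/α)·[S] / (Km/α + [S]).
v = (3.94/3.897)×0.136 / (0.265/3.897 + 0.136) = 0.1375/0.2040 = 0.674 μM/s.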